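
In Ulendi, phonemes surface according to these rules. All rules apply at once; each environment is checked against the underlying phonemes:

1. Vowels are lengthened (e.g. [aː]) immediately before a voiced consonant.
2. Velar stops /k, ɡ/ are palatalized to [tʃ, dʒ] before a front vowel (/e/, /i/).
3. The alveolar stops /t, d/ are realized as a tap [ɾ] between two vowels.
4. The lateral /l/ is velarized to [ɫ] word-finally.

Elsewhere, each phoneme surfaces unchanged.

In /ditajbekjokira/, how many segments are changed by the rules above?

4

Segments that undergo a rule: /t/ → [ɾ] (rule 3); /a/ → [aː] (rule 1); /k/ → [tʃ] (rule 2); /i/ → [iː] (rule 1).
All other segments surface unchanged.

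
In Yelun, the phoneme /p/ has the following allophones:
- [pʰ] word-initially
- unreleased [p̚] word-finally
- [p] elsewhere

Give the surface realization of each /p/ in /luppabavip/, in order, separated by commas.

Occurrence 1 (position 3): no conditioning environment matches → elsewhere allophone [p].
Occurrence 2 (position 4): no conditioning environment matches → elsewhere allophone [p].
Occurrence 3 (position 10): word-finally → [p̚].

[p], [p], [p̚]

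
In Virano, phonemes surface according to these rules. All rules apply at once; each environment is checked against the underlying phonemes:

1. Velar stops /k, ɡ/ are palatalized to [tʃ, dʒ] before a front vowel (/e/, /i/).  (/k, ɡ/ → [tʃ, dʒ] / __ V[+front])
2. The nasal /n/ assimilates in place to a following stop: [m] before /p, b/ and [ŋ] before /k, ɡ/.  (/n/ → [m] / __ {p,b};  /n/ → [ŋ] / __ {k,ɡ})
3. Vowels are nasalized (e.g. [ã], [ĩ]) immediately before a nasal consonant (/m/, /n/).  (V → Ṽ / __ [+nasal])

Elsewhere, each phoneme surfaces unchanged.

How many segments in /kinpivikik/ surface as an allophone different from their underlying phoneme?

Segments that undergo a rule: /k/ → [tʃ] (rule 1); /i/ → [ĩ] (rule 3); /n/ → [m] (rule 2); /k/ → [tʃ] (rule 1).
All other segments surface unchanged.

4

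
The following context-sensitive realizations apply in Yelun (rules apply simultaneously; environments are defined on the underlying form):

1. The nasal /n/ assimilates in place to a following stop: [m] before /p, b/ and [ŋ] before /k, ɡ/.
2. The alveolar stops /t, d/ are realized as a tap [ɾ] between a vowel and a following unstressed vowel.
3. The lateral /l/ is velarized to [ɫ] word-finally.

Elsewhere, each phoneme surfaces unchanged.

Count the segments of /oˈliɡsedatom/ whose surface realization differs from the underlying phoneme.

Segments that undergo a rule: /d/ → [ɾ] (rule 2); /t/ → [ɾ] (rule 2).
All other segments surface unchanged.

2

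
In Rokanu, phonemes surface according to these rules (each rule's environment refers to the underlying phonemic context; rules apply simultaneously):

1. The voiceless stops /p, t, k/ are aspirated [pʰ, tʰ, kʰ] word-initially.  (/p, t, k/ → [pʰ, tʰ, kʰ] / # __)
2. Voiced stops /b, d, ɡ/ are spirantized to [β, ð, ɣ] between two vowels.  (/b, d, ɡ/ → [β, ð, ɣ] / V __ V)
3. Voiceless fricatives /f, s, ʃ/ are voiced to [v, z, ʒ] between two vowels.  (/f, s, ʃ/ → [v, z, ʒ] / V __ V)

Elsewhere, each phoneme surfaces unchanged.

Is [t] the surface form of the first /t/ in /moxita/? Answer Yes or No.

Yes

/t/ (between /i/ and /a/): rule 1 targets it, but not word-initially → unchanged [t].
The actual realization is [t], which matches [t].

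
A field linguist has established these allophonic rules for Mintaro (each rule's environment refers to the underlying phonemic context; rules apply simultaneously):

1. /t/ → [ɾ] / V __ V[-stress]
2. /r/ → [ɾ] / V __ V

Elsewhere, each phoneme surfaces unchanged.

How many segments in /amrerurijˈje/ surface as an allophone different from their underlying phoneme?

Segments that undergo a rule: /r/ → [ɾ] (rule 2); /r/ → [ɾ] (rule 2).
All other segments surface unchanged.

2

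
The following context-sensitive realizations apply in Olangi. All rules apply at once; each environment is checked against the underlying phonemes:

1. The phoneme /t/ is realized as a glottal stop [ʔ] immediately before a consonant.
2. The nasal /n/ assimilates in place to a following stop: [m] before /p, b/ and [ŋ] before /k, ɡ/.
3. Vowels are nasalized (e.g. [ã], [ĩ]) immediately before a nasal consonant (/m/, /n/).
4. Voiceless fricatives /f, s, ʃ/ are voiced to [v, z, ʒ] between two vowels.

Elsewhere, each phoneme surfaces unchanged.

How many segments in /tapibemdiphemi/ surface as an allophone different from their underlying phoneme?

2

Segments that undergo a rule: /e/ → [ẽ] (rule 3); /e/ → [ẽ] (rule 3).
All other segments surface unchanged.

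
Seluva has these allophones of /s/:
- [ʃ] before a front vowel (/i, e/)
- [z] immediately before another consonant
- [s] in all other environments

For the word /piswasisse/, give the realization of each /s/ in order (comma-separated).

Occurrence 1 (position 3): immediately before another consonant → [z].
Occurrence 2 (position 6): before a front vowel (/i, e/) → [ʃ].
Occurrence 3 (position 8): immediately before another consonant → [z].
Occurrence 4 (position 9): before a front vowel (/i, e/) → [ʃ].

[z], [ʃ], [z], [ʃ]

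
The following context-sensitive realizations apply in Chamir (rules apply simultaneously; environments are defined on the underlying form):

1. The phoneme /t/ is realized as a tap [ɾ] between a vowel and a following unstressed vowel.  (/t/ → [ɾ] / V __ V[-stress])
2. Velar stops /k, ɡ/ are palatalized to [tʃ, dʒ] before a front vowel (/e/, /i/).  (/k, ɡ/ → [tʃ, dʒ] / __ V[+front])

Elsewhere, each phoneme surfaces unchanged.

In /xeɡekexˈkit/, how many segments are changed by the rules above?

Segments that undergo a rule: /ɡ/ → [dʒ] (rule 2); /k/ → [tʃ] (rule 2); /k/ → [tʃ] (rule 2).
All other segments surface unchanged.

3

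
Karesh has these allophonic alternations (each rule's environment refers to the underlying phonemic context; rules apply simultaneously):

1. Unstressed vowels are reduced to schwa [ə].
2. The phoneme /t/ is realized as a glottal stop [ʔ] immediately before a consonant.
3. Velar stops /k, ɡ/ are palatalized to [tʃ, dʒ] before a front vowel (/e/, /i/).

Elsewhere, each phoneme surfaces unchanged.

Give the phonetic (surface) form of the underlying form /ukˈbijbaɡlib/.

[əkˈbijbəɡləb]

/u/ (word-initial) occurs in an unstressed syllable → [ə] by rule 1.
/k/ — between /u/ and /b/; rule 3 does not apply here → [k].
/b/ (between /k/ and /i/) is unaffected → [b].
/i/ (between /b/ and /j/) fails the environment for rule 1, so it stays [i].
/j/ — not in any rule's target class → [j].
/b/ (between /j/ and /a/): no rule targets it → [b].
/a/ (between /b/ and /ɡ/): in an unstressed syllable, so rule 1 applies → [ə].
/ɡ/ (between /a/ and /l/) fails the environment for rule 3, so it stays [ɡ].
/l/ stays [l].
/i/ — between /l/ and /b/, in an unstressed syllable — surfaces as [ə] (rule 1).
/b/ stays [b].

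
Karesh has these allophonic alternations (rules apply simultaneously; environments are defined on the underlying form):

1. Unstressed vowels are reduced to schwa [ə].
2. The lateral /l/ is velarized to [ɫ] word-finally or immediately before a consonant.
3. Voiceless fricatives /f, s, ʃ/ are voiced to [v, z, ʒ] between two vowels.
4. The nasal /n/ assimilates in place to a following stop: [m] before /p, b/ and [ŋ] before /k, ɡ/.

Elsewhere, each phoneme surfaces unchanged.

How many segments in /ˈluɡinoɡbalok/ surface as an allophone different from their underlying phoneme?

4

Segments that undergo a rule: /i/ → [ə] (rule 1); /o/ → [ə] (rule 1); /a/ → [ə] (rule 1); /o/ → [ə] (rule 1).
All other segments surface unchanged.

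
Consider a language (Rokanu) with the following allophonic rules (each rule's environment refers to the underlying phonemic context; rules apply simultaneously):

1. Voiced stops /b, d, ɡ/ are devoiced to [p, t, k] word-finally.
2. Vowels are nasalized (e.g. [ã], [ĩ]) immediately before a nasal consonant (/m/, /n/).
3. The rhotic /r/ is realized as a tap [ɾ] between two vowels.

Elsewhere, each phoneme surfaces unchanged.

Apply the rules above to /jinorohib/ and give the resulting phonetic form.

[jĩnoɾohip]

/j/ — not in any rule's target class → [j].
/i/ meets the environment for rule 2 (before a nasal consonant) → [ĩ].
/n/ — not in any rule's target class → [n].
/o/ (between /n/ and /r/) fails the environment for rule 2, so it stays [o].
/r/ meets the environment for rule 3 (between two vowels) → [ɾ].
/o/ (between /r/ and /h/) is in the target of rule 2 but the environment (before a nasal consonant) is not met → [o].
/h/ (between /o/ and /i/) is unaffected → [h].
/i/ (between /h/ and /b/) is in the target of rule 2 but the environment (before a nasal consonant) is not met → [i].
/b/ (word-final): word-finally, so rule 1 applies → [p].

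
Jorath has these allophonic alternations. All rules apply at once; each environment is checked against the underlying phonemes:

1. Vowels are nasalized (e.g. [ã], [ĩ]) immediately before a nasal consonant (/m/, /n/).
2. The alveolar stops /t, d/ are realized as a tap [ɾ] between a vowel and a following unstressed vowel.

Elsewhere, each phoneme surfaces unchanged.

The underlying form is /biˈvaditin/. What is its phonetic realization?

[biˈvaɾiɾĩn]

/b/ stays [b].
/i/ — between /b/ and /v/; rule 1 does not apply here → [i].
/v/ — not in any rule's target class → [v].
/a/ (between /v/ and /d/) is in the target of rule 1 but the environment (before a nasal consonant) is not met → [a].
/d/ (between /a/ and /i/) occurs between a vowel and a following unstressed vowel → [ɾ] by rule 2.
/i/ — between /d/ and /t/; rule 1 does not apply here → [i].
/t/ (between /i/ and /i/): between a vowel and a following unstressed vowel, so rule 2 applies → [ɾ].
/i/ (between /t/ and /n/) occurs before a nasal consonant → [ĩ] by rule 1.
/n/ stays [n].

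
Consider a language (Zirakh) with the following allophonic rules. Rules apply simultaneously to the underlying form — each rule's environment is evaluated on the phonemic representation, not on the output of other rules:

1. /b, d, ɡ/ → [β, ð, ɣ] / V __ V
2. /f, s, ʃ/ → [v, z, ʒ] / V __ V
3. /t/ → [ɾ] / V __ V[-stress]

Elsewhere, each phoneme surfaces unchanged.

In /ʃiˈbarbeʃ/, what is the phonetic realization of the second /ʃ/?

/ʃ/ (word-final): rule 2 targets it, but not between two vowels → unchanged [ʃ].

[ʃ]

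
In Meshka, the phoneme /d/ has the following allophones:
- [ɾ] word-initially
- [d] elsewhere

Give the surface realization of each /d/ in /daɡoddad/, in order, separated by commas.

Occurrence 1 (position 1): word-initially → [ɾ].
Occurrence 2 (position 5): no conditioning environment matches → elsewhere allophone [d].
Occurrence 3 (position 6): no conditioning environment matches → elsewhere allophone [d].
Occurrence 4 (position 8): no conditioning environment matches → elsewhere allophone [d].

[ɾ], [d], [d], [d]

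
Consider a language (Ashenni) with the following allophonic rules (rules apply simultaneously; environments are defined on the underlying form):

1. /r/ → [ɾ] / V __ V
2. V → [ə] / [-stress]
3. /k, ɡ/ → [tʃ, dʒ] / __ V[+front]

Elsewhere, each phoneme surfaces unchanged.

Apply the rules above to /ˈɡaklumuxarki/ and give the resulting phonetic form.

[ˈɡakləməxərtʃə]

/ɡ/ — word-initial; rule 3 does not apply here → [ɡ].
/a/ (between /ɡ/ and /k/) is in the target of rule 2 but the environment (in an unstressed syllable) is not met → [a].
/k/ (between /a/ and /l/) fails the environment for rule 3, so it stays [k].
/l/ (between /k/ and /u/) is unaffected → [l].
/u/ — between /l/ and /m/, in an unstressed syllable — surfaces as [ə] (rule 2).
/m/ stays [m].
/u/ meets the environment for rule 2 (in an unstressed syllable) → [ə].
/x/ (between /u/ and /a/): no rule targets it → [x].
/a/ (between /x/ and /r/) occurs in an unstressed syllable → [ə] by rule 2.
/r/ (between /a/ and /k/) fails the environment for rule 1, so it stays [r].
/k/ — between /r/ and /i/, before a front vowel — surfaces as [tʃ] (rule 3).
/i/ (word-final): in an unstressed syllable, so rule 2 applies → [ə].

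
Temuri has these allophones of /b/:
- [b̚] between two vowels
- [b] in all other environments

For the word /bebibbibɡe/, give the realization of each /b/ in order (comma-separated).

Occurrence 1 (position 1): no conditioning environment matches → elsewhere allophone [b].
Occurrence 2 (position 3): between two vowels → [b̚].
Occurrence 3 (position 5): no conditioning environment matches → elsewhere allophone [b].
Occurrence 4 (position 6): no conditioning environment matches → elsewhere allophone [b].
Occurrence 5 (position 8): no conditioning environment matches → elsewhere allophone [b].

[b], [b̚], [b], [b], [b]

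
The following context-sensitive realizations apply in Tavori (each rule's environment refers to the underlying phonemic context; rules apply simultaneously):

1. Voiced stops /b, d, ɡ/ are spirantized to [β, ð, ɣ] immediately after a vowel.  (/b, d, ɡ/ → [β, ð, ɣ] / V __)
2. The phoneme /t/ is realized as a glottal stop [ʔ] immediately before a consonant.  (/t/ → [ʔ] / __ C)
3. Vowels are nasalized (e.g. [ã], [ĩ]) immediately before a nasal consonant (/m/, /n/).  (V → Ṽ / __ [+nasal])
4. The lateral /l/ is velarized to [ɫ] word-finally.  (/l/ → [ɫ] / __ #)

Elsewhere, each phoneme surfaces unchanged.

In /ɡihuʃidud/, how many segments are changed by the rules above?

Segments that undergo a rule: /d/ → [ð] (rule 1); /d/ → [ð] (rule 1).
All other segments surface unchanged.

2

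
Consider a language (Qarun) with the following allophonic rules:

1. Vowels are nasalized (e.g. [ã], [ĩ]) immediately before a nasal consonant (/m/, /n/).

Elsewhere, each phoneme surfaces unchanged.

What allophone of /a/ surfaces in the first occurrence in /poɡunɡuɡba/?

/a/ (word-final) is in the target of rule 1 but the environment (before a nasal consonant) is not met → [a].

[a]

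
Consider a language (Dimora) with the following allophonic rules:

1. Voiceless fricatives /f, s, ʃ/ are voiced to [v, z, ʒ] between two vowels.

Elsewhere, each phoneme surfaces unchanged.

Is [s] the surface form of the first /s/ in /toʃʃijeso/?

/s/ meets the environment for rule 1 (between two vowels) → [z].
The actual realization is [z], not [s].

No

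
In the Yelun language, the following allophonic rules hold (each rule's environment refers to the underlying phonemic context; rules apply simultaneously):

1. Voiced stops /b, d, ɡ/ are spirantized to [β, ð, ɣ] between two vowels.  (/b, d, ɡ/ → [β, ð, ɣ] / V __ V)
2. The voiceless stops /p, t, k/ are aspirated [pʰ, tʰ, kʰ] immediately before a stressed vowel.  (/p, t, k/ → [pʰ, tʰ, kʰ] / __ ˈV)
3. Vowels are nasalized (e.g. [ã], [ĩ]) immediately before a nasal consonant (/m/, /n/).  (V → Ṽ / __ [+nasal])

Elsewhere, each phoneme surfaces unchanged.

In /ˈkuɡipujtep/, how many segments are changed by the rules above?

Segments that undergo a rule: /k/ → [kʰ] (rule 2); /ɡ/ → [ɣ] (rule 1).
All other segments surface unchanged.

2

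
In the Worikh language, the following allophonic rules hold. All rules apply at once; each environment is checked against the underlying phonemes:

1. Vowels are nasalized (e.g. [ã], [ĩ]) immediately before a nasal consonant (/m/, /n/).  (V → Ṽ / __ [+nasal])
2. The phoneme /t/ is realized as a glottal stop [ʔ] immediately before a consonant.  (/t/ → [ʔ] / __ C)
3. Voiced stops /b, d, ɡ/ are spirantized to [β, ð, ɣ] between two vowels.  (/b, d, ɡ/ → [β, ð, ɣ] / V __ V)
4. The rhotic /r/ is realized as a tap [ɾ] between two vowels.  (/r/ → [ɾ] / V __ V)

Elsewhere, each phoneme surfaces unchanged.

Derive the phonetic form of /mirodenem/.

[miɾoðẽnẽm]

/m/ — not in any rule's target class → [m].
/i/ (between /m/ and /r/) is in the target of rule 1 but the environment (before a nasal consonant) is not met → [i].
/r/ (between /i/ and /o/): between two vowels, so rule 4 applies → [ɾ].
/o/ (between /r/ and /d/) fails the environment for rule 1, so it stays [o].
/d/ meets the environment for rule 3 (between two vowels) → [ð].
Rule 1 applies to /e/ (between /d/ and /n/: before a nasal consonant) → [ẽ].
/n/ (between /e/ and /e/) is unaffected → [n].
/e/ (between /n/ and /m/) occurs before a nasal consonant → [ẽ] by rule 1.
/m/ stays [m].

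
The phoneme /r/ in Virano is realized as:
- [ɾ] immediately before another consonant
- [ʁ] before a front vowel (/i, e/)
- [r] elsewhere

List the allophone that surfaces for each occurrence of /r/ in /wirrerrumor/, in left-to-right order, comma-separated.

Occurrence 1 (position 3): immediately before another consonant → [ɾ].
Occurrence 2 (position 4): before a front vowel (/i, e/) → [ʁ].
Occurrence 3 (position 6): immediately before another consonant → [ɾ].
Occurrence 4 (position 7): no conditioning environment matches → elsewhere allophone [r].
Occurrence 5 (position 11): no conditioning environment matches → elsewhere allophone [r].

[ɾ], [ʁ], [ɾ], [r], [r]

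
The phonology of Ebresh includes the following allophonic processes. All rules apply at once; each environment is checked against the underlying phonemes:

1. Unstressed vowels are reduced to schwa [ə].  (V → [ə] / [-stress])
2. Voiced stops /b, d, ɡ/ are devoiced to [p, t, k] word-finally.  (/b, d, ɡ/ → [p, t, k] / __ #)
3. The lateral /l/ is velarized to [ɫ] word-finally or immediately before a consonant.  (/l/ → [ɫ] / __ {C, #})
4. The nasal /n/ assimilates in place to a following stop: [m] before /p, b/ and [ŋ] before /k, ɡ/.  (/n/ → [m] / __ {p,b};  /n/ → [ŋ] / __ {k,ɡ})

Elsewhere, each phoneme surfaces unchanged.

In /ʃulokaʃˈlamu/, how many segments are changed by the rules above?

4

Segments that undergo a rule: /u/ → [ə] (rule 1); /o/ → [ə] (rule 1); /a/ → [ə] (rule 1); /u/ → [ə] (rule 1).
All other segments surface unchanged.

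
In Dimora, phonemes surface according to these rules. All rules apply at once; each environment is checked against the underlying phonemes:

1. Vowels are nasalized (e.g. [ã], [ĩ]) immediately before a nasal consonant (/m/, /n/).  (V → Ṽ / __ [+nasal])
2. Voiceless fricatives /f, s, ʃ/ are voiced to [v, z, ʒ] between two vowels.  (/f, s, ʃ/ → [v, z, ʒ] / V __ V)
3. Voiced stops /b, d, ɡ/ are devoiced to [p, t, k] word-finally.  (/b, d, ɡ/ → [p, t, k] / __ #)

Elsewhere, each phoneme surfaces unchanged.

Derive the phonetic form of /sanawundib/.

/s/ (word-initial): rule 2 targets it, but not between two vowels → unchanged [s].
/a/ — between /s/ and /n/, before a nasal consonant — surfaces as [ã] (rule 1).
/n/ (between /a/ and /a/) is unaffected → [n].
/a/ (between /n/ and /w/): rule 1 targets it, but not before a nasal consonant → unchanged [a].
/w/ (between /a/ and /u/) is unaffected → [w].
/u/ meets the environment for rule 1 (before a nasal consonant) → [ũ].
/n/ (between /u/ and /d/): no rule targets it → [n].
/d/ (between /n/ and /i/) fails the environment for rule 3, so it stays [d].
/i/ (between /d/ and /b/) is in the target of rule 1 but the environment (before a nasal consonant) is not met → [i].
/b/ (word-final): word-finally, so rule 3 applies → [p].

[sãnawũndip]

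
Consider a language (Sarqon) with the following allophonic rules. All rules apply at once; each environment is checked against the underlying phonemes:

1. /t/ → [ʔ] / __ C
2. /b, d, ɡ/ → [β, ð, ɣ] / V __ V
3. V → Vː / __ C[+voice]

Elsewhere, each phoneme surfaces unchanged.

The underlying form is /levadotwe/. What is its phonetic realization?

/l/ (word-initial): no rule targets it → [l].
/e/ — between /l/ and /v/, before a voiced consonant — surfaces as [eː] (rule 3).
/v/ (between /e/ and /a/) is unaffected → [v].
/a/ — between /v/ and /d/, before a voiced consonant — surfaces as [aː] (rule 3).
/d/ — between /a/ and /o/, between two vowels — surfaces as [ð] (rule 2).
/o/ — between /d/ and /t/; rule 3 does not apply here → [o].
/t/ (between /o/ and /w/) occurs immediately before a consonant → [ʔ] by rule 1.
/w/ — not in any rule's target class → [w].
/e/ (word-final): rule 3 targets it, but not before a voiced consonant → unchanged [e].

[leːvaːðoʔwe]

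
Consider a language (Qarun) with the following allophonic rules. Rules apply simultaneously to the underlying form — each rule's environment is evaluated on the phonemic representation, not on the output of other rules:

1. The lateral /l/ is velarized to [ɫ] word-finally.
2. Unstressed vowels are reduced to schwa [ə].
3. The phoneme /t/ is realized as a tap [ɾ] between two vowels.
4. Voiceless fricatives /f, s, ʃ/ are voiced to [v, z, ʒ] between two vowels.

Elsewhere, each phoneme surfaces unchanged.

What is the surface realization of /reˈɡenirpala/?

[rəˈɡenərpələ]

/e/ — between /r/ and /ɡ/, in an unstressed syllable — surfaces as [ə] (rule 2).
/e/ — between /ɡ/ and /n/; rule 2 does not apply here → [e].
/i/ — between /n/ and /r/, in an unstressed syllable — surfaces as [ə] (rule 2).
/a/ — between /p/ and /l/, in an unstressed syllable — surfaces as [ə] (rule 2).
/l/ — between /a/ and /a/; rule 1 does not apply here → [l].
Rule 2 applies to /a/ (word-final: in an unstressed syllable) → [ə].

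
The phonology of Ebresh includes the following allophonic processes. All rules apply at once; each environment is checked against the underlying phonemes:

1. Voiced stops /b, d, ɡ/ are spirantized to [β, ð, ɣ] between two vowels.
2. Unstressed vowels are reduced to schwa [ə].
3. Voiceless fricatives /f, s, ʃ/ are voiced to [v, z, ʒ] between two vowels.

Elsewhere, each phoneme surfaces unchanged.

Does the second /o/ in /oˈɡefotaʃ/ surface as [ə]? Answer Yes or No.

/o/ (between /f/ and /t/): in an unstressed syllable, so rule 2 applies → [ə].
The actual realization is [ə], which matches [ə].

Yes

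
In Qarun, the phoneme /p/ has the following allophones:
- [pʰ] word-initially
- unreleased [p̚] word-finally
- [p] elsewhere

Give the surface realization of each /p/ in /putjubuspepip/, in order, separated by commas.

[pʰ], [p], [p], [p̚]

Occurrence 1 (position 1): word-initially → [pʰ].
Occurrence 2 (position 9): no conditioning environment matches → elsewhere allophone [p].
Occurrence 3 (position 11): no conditioning environment matches → elsewhere allophone [p].
Occurrence 4 (position 13): word-finally → [p̚].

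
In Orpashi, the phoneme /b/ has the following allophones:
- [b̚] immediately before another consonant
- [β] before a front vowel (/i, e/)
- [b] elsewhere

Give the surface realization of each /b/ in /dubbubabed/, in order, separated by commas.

[b̚], [b], [b], [β]

Occurrence 1 (position 3): immediately before another consonant → [b̚].
Occurrence 2 (position 4): no conditioning environment matches → elsewhere allophone [b].
Occurrence 3 (position 6): no conditioning environment matches → elsewhere allophone [b].
Occurrence 4 (position 8): before a front vowel (/i, e/) → [β].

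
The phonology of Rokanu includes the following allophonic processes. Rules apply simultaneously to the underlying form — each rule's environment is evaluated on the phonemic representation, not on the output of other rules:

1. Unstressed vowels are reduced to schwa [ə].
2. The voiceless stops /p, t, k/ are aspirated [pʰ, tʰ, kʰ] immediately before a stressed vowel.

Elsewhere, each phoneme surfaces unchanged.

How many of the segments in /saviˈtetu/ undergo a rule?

4

Segments that undergo a rule: /a/ → [ə] (rule 1); /i/ → [ə] (rule 1); /t/ → [tʰ] (rule 2); /u/ → [ə] (rule 1).
All other segments surface unchanged.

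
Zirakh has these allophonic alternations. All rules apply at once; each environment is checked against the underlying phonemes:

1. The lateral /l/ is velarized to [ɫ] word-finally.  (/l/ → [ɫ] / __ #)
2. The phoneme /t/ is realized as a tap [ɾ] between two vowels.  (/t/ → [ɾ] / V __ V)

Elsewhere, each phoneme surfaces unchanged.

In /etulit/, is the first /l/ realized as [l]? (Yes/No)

/l/ (between /u/ and /i/) is in the target of rule 1 but the environment (word-finally) is not met → [l].
The actual realization is [l], which matches [l].

Yes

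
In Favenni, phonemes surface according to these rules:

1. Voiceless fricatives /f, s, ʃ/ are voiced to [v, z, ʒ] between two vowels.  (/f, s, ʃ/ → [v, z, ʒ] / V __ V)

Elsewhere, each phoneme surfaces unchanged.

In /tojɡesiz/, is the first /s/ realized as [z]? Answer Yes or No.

Yes

Rule 1 applies to /s/ (between /e/ and /i/: between two vowels) → [z].
The actual realization is [z], which matches [z].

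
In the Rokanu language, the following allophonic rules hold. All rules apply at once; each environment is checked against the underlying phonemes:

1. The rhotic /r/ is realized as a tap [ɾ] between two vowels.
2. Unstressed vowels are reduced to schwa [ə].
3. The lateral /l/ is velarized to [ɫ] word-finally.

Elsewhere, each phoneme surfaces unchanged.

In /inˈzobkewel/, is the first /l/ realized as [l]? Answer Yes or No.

No

/l/ (word-final): word-finally, so rule 3 applies → [ɫ].
The actual realization is [ɫ], not [l].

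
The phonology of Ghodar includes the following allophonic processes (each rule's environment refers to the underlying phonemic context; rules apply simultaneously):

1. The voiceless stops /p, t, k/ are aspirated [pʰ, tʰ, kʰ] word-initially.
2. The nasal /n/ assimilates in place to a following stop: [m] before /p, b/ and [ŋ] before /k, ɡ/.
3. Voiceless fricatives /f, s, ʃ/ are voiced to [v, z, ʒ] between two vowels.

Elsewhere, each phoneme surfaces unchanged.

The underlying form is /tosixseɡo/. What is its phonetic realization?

Rule 1 applies to /t/ (word-initial: word-initially) → [tʰ].
/o/ (between /t/ and /s/) is unaffected → [o].
Rule 3 applies to /s/ (between /o/ and /i/: between two vowels) → [z].
/i/ stays [i].
/x/ stays [x].
/s/ (between /x/ and /e/) is in the target of rule 3 but the environment (between two vowels) is not met → [s].
/e/ — not in any rule's target class → [e].
/ɡ/ — not in any rule's target class → [ɡ].
/o/ stays [o].

[tʰozixseɡo]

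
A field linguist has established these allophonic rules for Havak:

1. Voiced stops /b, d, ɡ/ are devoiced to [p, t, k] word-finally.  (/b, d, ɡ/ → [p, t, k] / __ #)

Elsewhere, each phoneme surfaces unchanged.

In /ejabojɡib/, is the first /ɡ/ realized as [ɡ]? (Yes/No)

/ɡ/ (between /j/ and /i/) fails the environment for rule 1, so it stays [ɡ].
The actual realization is [ɡ], which matches [ɡ].

Yes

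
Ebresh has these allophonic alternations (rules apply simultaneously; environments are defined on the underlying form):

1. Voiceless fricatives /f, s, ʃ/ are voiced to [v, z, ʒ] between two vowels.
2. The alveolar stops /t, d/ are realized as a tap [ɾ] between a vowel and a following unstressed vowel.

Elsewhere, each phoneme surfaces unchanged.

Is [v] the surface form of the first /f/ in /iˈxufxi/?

/f/ (between /u/ and /x/): rule 1 targets it, but not between two vowels → unchanged [f].
The actual realization is [f], not [v].

No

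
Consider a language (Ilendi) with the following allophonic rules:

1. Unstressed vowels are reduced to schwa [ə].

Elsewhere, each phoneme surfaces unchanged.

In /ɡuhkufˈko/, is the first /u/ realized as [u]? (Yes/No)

/u/ (between /ɡ/ and /h/) occurs in an unstressed syllable → [ə] by rule 1.
The actual realization is [ə], not [u].

No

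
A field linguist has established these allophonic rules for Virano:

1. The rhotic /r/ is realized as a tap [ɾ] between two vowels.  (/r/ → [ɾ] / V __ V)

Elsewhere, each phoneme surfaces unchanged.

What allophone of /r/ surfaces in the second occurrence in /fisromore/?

/r/ meets the environment for rule 1 (between two vowels) → [ɾ].

[ɾ]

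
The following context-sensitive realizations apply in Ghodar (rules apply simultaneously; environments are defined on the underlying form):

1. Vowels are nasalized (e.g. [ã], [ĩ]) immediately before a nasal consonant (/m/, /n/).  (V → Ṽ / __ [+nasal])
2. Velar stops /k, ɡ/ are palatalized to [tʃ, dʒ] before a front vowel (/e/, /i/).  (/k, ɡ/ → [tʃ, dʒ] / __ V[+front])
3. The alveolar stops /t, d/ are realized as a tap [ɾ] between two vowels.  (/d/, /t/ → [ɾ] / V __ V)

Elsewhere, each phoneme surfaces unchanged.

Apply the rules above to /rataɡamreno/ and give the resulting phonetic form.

/r/ — not in any rule's target class → [r].
/a/ (between /r/ and /t/) fails the environment for rule 1, so it stays [a].
/t/ meets the environment for rule 3 (between two vowels) → [ɾ].
/a/ (between /t/ and /ɡ/) fails the environment for rule 1, so it stays [a].
/ɡ/ — between /a/ and /a/; rule 2 does not apply here → [ɡ].
/a/ — between /ɡ/ and /m/, before a nasal consonant — surfaces as [ã] (rule 1).
/m/ (between /a/ and /r/) is unaffected → [m].
/r/ (between /m/ and /e/): no rule targets it → [r].
Rule 1 applies to /e/ (between /r/ and /n/: before a nasal consonant) → [ẽ].
/n/ (between /e/ and /o/): no rule targets it → [n].
/o/ (word-final): rule 1 targets it, but not before a nasal consonant → unchanged [o].

[raɾaɡãmrẽno]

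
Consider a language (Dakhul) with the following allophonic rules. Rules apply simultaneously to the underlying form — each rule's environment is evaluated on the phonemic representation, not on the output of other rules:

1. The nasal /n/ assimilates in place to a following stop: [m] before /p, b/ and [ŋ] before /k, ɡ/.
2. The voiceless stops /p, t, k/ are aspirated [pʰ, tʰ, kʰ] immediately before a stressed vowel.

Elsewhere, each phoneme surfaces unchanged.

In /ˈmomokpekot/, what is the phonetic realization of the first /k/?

[k]

/k/ — between /o/ and /p/; rule 2 does not apply here → [k].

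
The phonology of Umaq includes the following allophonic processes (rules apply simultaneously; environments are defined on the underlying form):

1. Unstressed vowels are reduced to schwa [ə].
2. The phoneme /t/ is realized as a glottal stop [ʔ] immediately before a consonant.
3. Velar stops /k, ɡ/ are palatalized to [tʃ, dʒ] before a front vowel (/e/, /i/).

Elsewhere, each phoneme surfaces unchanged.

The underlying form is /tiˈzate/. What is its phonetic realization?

[təˈzatə]

/t/ (word-initial) is in the target of rule 2 but the environment (immediately before a consonant) is not met → [t].
Rule 1 applies to /i/ (between /t/ and /z/: in an unstressed syllable) → [ə].
/a/ — between /z/ and /t/; rule 1 does not apply here → [a].
/t/ — between /a/ and /e/; rule 2 does not apply here → [t].
/e/ (word-final): in an unstressed syllable, so rule 1 applies → [ə].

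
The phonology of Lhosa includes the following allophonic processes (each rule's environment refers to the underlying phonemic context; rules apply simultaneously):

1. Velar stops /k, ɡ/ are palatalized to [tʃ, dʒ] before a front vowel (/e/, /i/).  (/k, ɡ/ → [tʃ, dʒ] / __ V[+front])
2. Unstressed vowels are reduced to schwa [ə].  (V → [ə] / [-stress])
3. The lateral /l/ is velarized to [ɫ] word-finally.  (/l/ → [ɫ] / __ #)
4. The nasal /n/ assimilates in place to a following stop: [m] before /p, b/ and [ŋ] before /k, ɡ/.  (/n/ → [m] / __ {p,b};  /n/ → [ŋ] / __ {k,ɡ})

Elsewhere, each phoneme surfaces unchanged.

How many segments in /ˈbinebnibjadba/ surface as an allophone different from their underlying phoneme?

Segments that undergo a rule: /e/ → [ə] (rule 2); /i/ → [ə] (rule 2); /a/ → [ə] (rule 2); /a/ → [ə] (rule 2).
All other segments surface unchanged.

4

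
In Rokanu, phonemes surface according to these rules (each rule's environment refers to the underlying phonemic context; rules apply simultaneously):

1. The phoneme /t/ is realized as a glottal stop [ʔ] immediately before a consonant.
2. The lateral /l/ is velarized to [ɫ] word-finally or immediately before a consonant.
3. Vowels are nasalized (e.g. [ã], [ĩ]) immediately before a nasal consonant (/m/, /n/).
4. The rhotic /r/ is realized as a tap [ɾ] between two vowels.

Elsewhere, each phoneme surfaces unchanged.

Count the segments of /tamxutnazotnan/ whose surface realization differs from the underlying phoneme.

Segments that undergo a rule: /a/ → [ã] (rule 3); /t/ → [ʔ] (rule 1); /t/ → [ʔ] (rule 1); /a/ → [ã] (rule 3).
All other segments surface unchanged.

4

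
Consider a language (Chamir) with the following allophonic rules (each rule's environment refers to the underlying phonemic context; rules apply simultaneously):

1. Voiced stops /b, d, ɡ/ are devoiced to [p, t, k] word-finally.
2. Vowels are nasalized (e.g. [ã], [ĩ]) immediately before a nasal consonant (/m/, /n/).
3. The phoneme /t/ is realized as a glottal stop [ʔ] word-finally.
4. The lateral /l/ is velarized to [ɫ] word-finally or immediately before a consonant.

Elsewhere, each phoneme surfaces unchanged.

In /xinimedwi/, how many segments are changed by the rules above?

2

Segments that undergo a rule: /i/ → [ĩ] (rule 2); /i/ → [ĩ] (rule 2).
All other segments surface unchanged.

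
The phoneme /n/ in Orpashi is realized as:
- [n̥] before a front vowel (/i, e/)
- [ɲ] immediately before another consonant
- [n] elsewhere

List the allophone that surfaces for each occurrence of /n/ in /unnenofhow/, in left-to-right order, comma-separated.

Occurrence 1 (position 2): immediately before another consonant → [ɲ].
Occurrence 2 (position 3): before a front vowel (/i, e/) → [n̥].
Occurrence 3 (position 5): no conditioning environment matches → elsewhere allophone [n].

[ɲ], [n̥], [n]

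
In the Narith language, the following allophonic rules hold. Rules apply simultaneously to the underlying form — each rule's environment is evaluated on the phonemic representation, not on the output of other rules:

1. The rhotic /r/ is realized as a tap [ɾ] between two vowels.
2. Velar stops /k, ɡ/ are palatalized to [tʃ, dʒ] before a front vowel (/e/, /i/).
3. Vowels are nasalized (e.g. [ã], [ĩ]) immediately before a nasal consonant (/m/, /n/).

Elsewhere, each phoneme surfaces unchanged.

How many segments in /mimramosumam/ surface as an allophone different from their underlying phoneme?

Segments that undergo a rule: /i/ → [ĩ] (rule 3); /a/ → [ã] (rule 3); /u/ → [ũ] (rule 3); /a/ → [ã] (rule 3).
All other segments surface unchanged.

4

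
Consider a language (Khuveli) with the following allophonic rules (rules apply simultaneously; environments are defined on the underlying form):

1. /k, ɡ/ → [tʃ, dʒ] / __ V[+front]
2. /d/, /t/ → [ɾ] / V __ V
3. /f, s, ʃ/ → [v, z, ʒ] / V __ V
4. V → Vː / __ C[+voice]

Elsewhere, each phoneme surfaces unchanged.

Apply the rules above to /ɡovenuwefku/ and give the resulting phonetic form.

[ɡoːveːnuːwefku]

/ɡ/ (word-initial): rule 1 targets it, but not before a front vowel → unchanged [ɡ].
Rule 4 applies to /o/ (between /ɡ/ and /v/: before a voiced consonant) → [oː].
/v/ stays [v].
/e/ — between /v/ and /n/, before a voiced consonant — surfaces as [eː] (rule 4).
/n/ stays [n].
/u/ (between /n/ and /w/) occurs before a voiced consonant → [uː] by rule 4.
/w/ (between /u/ and /e/): no rule targets it → [w].
/e/ (between /w/ and /f/): rule 4 targets it, but not before a voiced consonant → unchanged [e].
/f/ (between /e/ and /k/) is in the target of rule 3 but the environment (between two vowels) is not met → [f].
/k/ (between /f/ and /u/) is in the target of rule 1 but the environment (before a front vowel) is not met → [k].
/u/ (word-final): rule 4 targets it, but not before a voiced consonant → unchanged [u].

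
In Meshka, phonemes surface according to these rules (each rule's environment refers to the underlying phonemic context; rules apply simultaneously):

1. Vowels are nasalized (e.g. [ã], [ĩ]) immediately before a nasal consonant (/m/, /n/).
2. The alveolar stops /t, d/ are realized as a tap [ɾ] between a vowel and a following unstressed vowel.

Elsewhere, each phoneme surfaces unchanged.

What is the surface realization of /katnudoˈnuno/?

[katnuɾõˈnũno]

/k/ (word-initial): no rule targets it → [k].
/a/ (between /k/ and /t/): rule 1 targets it, but not before a nasal consonant → unchanged [a].
/t/ (between /a/ and /n/) is in the target of rule 2 but the environment (between a vowel and a following unstressed vowel) is not met → [t].
/n/ stays [n].
/u/ (between /n/ and /d/) fails the environment for rule 1, so it stays [u].
/d/ — between /u/ and /o/, between a vowel and a following unstressed vowel — surfaces as [ɾ] (rule 2).
/o/ — between /d/ and /n/, before a nasal consonant — surfaces as [õ] (rule 1).
/n/ stays [n].
Rule 1 applies to /u/ (between /n/ and /n/: before a nasal consonant) → [ũ].
/n/ stays [n].
/o/ — word-final; rule 1 does not apply here → [o].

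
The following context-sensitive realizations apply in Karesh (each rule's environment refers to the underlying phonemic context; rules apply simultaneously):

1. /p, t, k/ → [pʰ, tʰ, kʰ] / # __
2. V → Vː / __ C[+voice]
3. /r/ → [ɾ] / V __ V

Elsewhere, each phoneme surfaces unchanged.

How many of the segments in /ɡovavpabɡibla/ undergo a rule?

Segments that undergo a rule: /o/ → [oː] (rule 2); /a/ → [aː] (rule 2); /a/ → [aː] (rule 2); /i/ → [iː] (rule 2).
All other segments surface unchanged.

4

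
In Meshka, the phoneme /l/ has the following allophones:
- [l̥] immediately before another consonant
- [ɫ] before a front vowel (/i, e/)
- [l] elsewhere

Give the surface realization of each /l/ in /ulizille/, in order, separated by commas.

[ɫ], [l̥], [ɫ]

Occurrence 1 (position 2): before a front vowel (/i, e/) → [ɫ].
Occurrence 2 (position 6): immediately before another consonant → [l̥].
Occurrence 3 (position 7): before a front vowel (/i, e/) → [ɫ].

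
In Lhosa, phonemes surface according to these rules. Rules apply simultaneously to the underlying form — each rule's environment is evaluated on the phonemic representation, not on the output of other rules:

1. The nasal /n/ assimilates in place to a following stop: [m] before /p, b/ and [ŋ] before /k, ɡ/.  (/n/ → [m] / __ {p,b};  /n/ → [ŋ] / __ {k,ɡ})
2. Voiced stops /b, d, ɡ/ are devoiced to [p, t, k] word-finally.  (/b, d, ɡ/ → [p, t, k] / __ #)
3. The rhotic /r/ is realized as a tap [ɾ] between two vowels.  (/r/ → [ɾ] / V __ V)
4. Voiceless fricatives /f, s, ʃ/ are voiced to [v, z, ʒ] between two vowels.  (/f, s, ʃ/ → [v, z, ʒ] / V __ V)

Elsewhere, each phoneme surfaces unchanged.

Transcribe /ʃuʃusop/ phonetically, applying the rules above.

/ʃ/ (word-initial): rule 4 targets it, but not between two vowels → unchanged [ʃ].
/u/ — not in any rule's target class → [u].
/ʃ/ (between /u/ and /u/): between two vowels, so rule 4 applies → [ʒ].
/u/ — not in any rule's target class → [u].
/s/ (between /u/ and /o/): between two vowels, so rule 4 applies → [z].
/o/ — not in any rule's target class → [o].
/p/ (word-final) is unaffected → [p].

[ʃuʒuzop]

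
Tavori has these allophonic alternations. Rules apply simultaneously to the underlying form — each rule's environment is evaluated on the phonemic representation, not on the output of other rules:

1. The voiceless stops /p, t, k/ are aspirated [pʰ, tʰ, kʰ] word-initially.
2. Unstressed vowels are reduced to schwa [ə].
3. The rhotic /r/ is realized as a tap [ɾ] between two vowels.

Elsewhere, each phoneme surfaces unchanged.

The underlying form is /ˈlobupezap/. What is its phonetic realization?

[ˈlobəpəzəp]

/l/ stays [l].
/o/ (between /l/ and /b/): rule 2 targets it, but not in an unstressed syllable → unchanged [o].
/b/ (between /o/ and /u/): no rule targets it → [b].
/u/ (between /b/ and /p/) occurs in an unstressed syllable → [ə] by rule 2.
/p/ (between /u/ and /e/) fails the environment for rule 1, so it stays [p].
/e/ meets the environment for rule 2 (in an unstressed syllable) → [ə].
/z/ (between /e/ and /a/) is unaffected → [z].
Rule 2 applies to /a/ (between /z/ and /p/: in an unstressed syllable) → [ə].
/p/ — word-final; rule 1 does not apply here → [p].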